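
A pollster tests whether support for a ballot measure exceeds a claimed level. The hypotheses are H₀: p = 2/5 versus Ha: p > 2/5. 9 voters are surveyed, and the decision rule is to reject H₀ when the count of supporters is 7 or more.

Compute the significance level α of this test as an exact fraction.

α = P(reject H₀ | H₀ true) = P(X ≥ 7 | p = 2/5), with X ~ Binomial(9, 2/5).
P(X ≥ 7) = Σ_{j=7}^{9} C(9,j)·(2/5)^j·(3/5)^{9-j} = 48896/1953125.

48896/1953125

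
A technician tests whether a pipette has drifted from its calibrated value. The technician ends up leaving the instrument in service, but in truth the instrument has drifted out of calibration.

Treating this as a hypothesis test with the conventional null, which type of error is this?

Type II error

The null hypothesis here is that the instrument is correctly calibrated.
'Leaving the instrument in service' corresponds to failing to reject H₀.
H₀ was not rejected but H₀ is false — a Type II error (false negative).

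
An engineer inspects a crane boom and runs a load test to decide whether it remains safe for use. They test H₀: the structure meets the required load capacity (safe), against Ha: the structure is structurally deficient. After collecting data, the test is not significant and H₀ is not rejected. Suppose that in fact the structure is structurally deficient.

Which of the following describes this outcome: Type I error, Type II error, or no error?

H₀ was not rejected, but H₀ is actually false.
Failing to reject a false null hypothesis is a Type II error (false negative).

Type II error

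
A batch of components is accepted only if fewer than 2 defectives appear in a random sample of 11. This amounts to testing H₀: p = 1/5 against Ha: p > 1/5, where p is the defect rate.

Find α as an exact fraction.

The significance level is the probability, assuming p = 1/5, of seeing 2 or more defectives in 11 draws.
α = 1 − P(S ≤ 1) = 1 − 3145728/9765625 = 6619897/9765625.

6619897/9765625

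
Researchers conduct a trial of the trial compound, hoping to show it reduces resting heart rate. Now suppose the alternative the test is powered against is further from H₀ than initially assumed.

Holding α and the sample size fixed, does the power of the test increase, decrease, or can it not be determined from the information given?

A larger true effect moves the Ha sampling distribution further from the H₀ critical value, making rejection more likely when Ha is true.
Since power = 1 − β and β decreases, power increases.

It increases.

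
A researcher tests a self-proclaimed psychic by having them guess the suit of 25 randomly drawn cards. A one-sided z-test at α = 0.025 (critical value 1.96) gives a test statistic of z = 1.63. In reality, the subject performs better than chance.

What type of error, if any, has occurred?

The conventional null hypothesis is that the subject is guessing at random (p = 1/4).
Since z = 1.63 ≤ z* = 1.96, H₀ is not rejected.
H₀ is false (actually the subject performs better than chance).
Failing to reject a false H₀ is a Type II error.

Type II error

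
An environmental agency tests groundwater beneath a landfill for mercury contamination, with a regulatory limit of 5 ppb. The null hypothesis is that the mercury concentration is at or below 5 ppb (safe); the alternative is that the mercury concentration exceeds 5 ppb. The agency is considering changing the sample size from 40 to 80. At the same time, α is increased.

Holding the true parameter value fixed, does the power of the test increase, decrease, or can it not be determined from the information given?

More data shrinks sampling variability; the test statistic under Ha concentrates further from the null value, making rejection more likely. Relaxing α lowers the evidence threshold; under Ha, outcomes that previously fell short now trigger rejection. Both changes push β in the same direction.
Since power = 1 − β and β decreases, power increases.

It increases.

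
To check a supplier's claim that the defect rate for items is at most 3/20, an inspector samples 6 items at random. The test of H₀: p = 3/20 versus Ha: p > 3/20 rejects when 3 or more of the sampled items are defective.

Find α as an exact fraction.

302967/6400000

The significance level is the probability, assuming p = 3/20, of seeing 3 or more defectives in 6 draws.
α = 1 − P(Y ≤ 2) = 1 − 6097033/6400000 = 302967/6400000.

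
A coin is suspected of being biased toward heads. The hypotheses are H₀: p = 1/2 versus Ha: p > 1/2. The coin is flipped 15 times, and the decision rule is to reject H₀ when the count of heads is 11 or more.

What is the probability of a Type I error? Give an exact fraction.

Under H₀, Y ~ Binomial(15, 1/2), and α = P(Y ≥ 11).
Summing the upper tail: (1365 + 455 + 105 + 15 + 1) / 2^15 = 1941/32768.

1941/32768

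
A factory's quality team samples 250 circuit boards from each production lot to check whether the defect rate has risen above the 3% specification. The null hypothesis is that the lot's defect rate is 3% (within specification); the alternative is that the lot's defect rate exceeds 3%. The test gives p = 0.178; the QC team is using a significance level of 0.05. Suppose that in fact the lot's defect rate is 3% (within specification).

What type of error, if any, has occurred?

Since p = 0.178 ≥ α = 0.05, H₀ is not rejected.
H₀ is true (actually the lot's defect rate is 3% (within specification)).
The decision matches the true state — no error.

No error — this is a correct decision.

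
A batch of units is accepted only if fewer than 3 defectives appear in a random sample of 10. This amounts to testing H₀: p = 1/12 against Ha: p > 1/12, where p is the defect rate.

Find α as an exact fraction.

α = P(reject H₀ | H₀ true) = P(K ≥ 3 | p = 1/12), K ~ Binomial(10, 1/12).
α = 1 − P(K ≤ 2) = 1 − 4930254263/5159780352 = 229526089/5159780352.

229526089/5159780352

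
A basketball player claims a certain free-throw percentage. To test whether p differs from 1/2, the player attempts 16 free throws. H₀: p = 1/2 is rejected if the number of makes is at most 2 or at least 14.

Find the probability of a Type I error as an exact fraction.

137/32768

α = P(Y ≤ 2 or Y ≥ 14 | p = 1/2), Y ~ Binomial(16, 1/2).
The two tails are symmetric, so α = 2·(1 + 16 + 120)/2^16 = 274/65536 = 137/32768.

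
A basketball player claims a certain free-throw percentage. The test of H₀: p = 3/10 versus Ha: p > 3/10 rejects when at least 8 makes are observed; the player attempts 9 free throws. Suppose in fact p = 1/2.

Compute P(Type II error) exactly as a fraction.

251/256

Under the alternative p = 1/2, X ~ Binomial(9, 1/2); β is the probability the test does not reject, P(X < 8).
Summing C(9,j)·(1/2)^j·(1/2)^{9-j} for j = 0..7 gives 251/256.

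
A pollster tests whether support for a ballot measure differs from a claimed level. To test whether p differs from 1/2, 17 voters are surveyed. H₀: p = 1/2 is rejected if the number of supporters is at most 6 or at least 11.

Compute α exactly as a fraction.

10889/32768

The significance level is the null-hypothesis probability of the rejection region {≤6} ∪ {≥11}.
By symmetry, α = 2·P(K ≤ 6) = 2·(1 + 17 + 136 + 680 + 2380 + 6188 + 12376)/131072 = 43556/131072 = 10889/32768.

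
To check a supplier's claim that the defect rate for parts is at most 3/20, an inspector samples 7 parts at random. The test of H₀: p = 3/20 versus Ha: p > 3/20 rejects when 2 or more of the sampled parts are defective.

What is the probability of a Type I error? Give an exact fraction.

181386189/640000000

α = P(reject H₀ | H₀ true) = P(Y ≥ 2 | p = 3/20), Y ~ Binomial(7, 3/20).
Via the complement, α = 1 − Σ_{j=0}^{1} C(7,j)(3/20)^j(17/20)^{7-j} = 181386189/640000000.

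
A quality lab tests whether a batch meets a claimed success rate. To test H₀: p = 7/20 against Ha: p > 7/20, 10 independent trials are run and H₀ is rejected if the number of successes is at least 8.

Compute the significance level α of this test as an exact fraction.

The Type I error probability is α = P(K ≥ 8) computed under H₀, where K ~ Binomial(10, 7/20).
Adding the binomial terms for j = 8 through 10 with p = 7/20 yields 12342438941/2560000000000.

12342438941/2560000000000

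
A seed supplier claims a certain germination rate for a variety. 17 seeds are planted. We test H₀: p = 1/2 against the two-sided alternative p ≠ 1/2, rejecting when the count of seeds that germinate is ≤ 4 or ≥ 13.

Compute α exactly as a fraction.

1607/32768

Under H₀, Y ~ Binomial(17, 1/2); α is the probability of landing in either tail, P(Y ≤ 4) + P(Y ≥ 13).
The two tails are symmetric, so α = 2·(1 + 17 + 136 + 680 + 2380)/2^17 = 6428/131072 = 1607/32768.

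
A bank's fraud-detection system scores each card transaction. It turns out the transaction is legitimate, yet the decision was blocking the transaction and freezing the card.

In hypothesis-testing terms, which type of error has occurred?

Type I error

The null hypothesis here is that the transaction is legitimate.
'Blocking the transaction and freezing the card' corresponds to rejecting H₀.
H₀ was rejected but H₀ is true — a Type I error (false positive).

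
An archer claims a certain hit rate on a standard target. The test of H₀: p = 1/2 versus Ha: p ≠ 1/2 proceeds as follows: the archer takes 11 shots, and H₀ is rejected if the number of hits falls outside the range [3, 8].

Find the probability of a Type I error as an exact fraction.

α = P(S ≤ 2 or S ≥ 9 | p = 1/2), S ~ Binomial(11, 1/2).
The two tails are symmetric, so α = 2·(1 + 11 + 55)/2^11 = 134/2048 = 67/1024.

67/1024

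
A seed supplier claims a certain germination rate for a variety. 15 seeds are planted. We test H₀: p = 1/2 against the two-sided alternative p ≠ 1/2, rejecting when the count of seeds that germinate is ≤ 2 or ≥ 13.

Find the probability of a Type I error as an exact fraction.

121/16384

Under H₀, Y ~ Binomial(15, 1/2); α is the probability of landing in either tail, P(Y ≤ 2) + P(Y ≥ 13).
Each tail has probability (1 + 15 + 105)/32768; doubling gives α = 242/32768 = 121/16384.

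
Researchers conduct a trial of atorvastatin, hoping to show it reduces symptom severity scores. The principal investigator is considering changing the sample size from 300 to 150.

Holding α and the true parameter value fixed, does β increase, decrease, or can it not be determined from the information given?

It increases.

With less data the test statistic is noisier; under Ha, more outcomes land inside the acceptance region.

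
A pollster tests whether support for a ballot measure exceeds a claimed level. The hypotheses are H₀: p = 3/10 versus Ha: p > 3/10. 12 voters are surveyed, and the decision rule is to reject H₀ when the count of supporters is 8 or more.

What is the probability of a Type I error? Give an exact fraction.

α = P(reject H₀ | H₀ true) = P(S ≥ 8 | p = 3/10), with S ~ Binomial(12, 3/10).
P(S ≥ 8) = Σ_{j=8}^{12} C(12,j)·(3/10)^j·(7/10)^{12-j} = 948937113/100000000000.

948937113/100000000000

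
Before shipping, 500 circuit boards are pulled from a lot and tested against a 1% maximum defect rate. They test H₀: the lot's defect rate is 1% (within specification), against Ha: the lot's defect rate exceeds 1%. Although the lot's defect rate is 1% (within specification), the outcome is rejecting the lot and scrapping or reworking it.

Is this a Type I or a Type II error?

Type I error

'Rejecting the lot and scrapping or reworking it' corresponds to rejecting H₀.
H₀ was rejected but H₀ is true — a Type I error (false positive).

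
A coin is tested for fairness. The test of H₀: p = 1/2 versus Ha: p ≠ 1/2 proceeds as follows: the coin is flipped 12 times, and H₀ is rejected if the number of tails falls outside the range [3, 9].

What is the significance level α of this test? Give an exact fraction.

α = P(Y ≤ 2 or Y ≥ 10 | p = 1/2), Y ~ Binomial(12, 1/2).
By symmetry, α = 2·P(Y ≤ 2) = 2·(1 + 12 + 66)/4096 = 158/4096 = 79/2048.

79/2048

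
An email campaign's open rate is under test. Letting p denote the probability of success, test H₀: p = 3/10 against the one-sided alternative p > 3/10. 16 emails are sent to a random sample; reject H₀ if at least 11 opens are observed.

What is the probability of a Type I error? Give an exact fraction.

The Type I error probability is α = P(K ≥ 11) computed under H₀, where K ~ Binomial(16, 3/10).
Adding the binomial terms for j = 11 through 16 with p = 3/10 yields 15663201513957/10000000000000000.

15663201513957/10000000000000000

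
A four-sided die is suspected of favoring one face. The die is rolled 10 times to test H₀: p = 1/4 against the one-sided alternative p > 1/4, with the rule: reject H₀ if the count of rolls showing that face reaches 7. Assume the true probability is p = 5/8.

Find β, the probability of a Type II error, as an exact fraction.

148513581/268435456

A Type II error is failing to reject when Ha holds: with p = 5/8, β = P(X ≤ 6).
Equivalently, β = 1 − P(X ≥ 7) = 148513581/268435456.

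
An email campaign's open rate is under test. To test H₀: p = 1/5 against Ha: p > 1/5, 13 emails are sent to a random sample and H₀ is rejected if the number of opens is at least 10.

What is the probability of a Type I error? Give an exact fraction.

3921/244140625

α = P(reject H₀ | H₀ true) = P(S ≥ 10 | p = 1/5), with S ~ Binomial(13, 1/5).
Summing C(13,j)(1/5)^j(4/5)^{13−j} for j = 10,…,13 gives 3921/244140625.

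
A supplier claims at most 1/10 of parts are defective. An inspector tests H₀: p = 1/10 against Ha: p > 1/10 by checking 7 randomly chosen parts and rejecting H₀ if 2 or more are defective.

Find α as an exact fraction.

93559/625000

The significance level is the probability, assuming p = 1/10, of seeing 2 or more defectives in 7 draws.
Via the complement, α = 1 − Σ_{j=0}^{1} C(7,j)(1/10)^j(9/10)^{7-j} = 93559/625000.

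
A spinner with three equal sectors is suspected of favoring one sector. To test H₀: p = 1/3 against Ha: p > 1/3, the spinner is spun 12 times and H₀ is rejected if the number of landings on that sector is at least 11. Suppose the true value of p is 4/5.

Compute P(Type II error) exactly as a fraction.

177031761/244140625

Under the alternative p = 4/5, X ~ Binomial(12, 4/5); β is the probability the test does not reject, P(X < 11).
Equivalently, β = 1 − P(X ≥ 11) = 177031761/244140625.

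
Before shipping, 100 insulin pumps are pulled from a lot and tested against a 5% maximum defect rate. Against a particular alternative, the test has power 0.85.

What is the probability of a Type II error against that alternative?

0.15

Power = 1 − β, so β = 1 − 0.85 = 0.15.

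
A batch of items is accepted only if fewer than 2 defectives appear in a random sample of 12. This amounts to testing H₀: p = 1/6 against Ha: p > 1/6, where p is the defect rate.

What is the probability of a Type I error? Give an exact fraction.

1346704211/2176782336

The significance level is the probability, assuming p = 1/6, of seeing 2 or more defectives in 12 draws.
Via the complement, α = 1 − Σ_{j=0}^{1} C(12,j)(1/6)^j(5/6)^{12-j} = 1346704211/2176782336.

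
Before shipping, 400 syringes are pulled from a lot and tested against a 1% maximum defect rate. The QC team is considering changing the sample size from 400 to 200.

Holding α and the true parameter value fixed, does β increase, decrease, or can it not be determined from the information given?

It increases.

Reducing n widens both sampling distributions, so the test has less ability to distinguish Ha from H₀.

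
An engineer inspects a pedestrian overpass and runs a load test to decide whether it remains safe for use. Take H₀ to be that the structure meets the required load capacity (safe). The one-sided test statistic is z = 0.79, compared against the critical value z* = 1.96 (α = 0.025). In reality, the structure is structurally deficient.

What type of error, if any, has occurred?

Type II error

Since z = 0.79 ≤ z* = 1.96, H₀ is not rejected.
H₀ is false (actually the structure is structurally deficient).
Failing to reject a false H₀ is a Type II error.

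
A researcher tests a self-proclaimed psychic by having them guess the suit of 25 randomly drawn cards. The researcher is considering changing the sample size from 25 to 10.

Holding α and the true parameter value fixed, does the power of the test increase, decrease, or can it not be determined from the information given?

It decreases.

With less data the test statistic is noisier; under Ha, more outcomes land inside the acceptance region.
Since power = 1 − β and β increases, power decreases.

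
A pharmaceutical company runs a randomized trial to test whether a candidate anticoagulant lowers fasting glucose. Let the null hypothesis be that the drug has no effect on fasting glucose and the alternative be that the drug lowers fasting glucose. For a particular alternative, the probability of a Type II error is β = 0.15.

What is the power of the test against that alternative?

0.85

Power = 1 − β = 1 − 0.15 = 0.85.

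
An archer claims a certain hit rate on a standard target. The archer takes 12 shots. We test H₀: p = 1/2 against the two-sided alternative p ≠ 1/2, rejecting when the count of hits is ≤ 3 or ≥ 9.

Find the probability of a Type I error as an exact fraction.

α = P(K ≤ 3 or K ≥ 9 | p = 1/2), K ~ Binomial(12, 1/2).
The two tails are symmetric, so α = 2·(1 + 12 + 66 + 220)/2^12 = 598/4096 = 299/2048.

299/2048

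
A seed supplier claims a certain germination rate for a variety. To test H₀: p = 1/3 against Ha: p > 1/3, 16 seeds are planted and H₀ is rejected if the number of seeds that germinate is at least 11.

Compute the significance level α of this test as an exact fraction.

The Type I error probability is α = P(Y ≥ 11) computed under H₀, where Y ~ Binomial(16, 1/3).
Adding the binomial terms for j = 11 through 16 with p = 1/3 yields 19321/4782969.

19321/4782969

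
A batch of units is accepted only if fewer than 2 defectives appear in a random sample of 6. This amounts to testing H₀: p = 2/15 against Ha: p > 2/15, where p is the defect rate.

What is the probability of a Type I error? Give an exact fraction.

The significance level is the probability, assuming p = 2/15, of seeing 2 or more defectives in 6 draws.
Computing the lower-tail complement: 1 − 371293/455625 = 84332/455625.

84332/455625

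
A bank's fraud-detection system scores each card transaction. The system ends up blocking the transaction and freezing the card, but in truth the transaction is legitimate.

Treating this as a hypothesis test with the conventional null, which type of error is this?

The null hypothesis here is that the transaction is legitimate.
'Blocking the transaction and freezing the card' corresponds to rejecting H₀.
H₀ was rejected but H₀ is true — a Type I error (false positive).

Type I error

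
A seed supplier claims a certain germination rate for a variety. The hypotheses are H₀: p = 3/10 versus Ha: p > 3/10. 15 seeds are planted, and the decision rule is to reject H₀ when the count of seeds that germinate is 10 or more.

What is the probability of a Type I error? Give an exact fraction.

913130252109/250000000000000

α = P(reject H₀ | H₀ true) = P(S ≥ 10 | p = 3/10), with S ~ Binomial(15, 3/10).
Adding the binomial terms for j = 10 through 15 with p = 3/10 yields 913130252109/250000000000000.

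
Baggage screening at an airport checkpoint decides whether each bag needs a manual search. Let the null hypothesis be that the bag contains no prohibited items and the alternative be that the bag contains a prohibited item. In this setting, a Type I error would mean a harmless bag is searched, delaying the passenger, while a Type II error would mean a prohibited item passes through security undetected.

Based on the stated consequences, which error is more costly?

The Type II consequence (a prohibited item passes through security undetected) is more severe than the Type I consequence (a harmless bag is searched, delaying the passenger).

Type II error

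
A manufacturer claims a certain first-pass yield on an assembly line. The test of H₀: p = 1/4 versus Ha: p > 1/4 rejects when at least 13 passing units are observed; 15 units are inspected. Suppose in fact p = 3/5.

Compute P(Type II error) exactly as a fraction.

29690124488/30517578125

A Type II error is failing to reject when Ha holds: with p = 3/5, β = P(Y ≤ 12).
Summing C(15,j)·(3/5)^j·(2/5)^{15-j} for j = 0..12 gives 29690124488/30517578125.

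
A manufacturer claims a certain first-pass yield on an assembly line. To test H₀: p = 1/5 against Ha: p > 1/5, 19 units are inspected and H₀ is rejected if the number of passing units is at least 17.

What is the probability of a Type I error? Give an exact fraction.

2813/19073486328125

α = P(reject H₀ | H₀ true) = P(K ≥ 17 | p = 1/5), with K ~ Binomial(19, 1/5).
Adding the binomial terms for j = 17 through 19 with p = 1/5 yields 2813/19073486328125.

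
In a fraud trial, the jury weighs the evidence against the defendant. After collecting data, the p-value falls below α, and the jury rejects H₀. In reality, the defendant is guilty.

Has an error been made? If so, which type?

The conventional null hypothesis here is that the defendant is innocent.
The test rejected a false H₀ — the decision matches the true state.

Neither — the decision is correct.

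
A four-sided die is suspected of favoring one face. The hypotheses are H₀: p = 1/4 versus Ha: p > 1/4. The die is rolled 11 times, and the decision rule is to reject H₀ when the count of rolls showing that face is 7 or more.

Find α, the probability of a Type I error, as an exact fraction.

The Type I error probability is α = P(S ≥ 7) computed under H₀, where S ~ Binomial(11, 1/4).
Adding the binomial terms for j = 7 through 11 with p = 1/4 yields 15857/2097152.

15857/2097152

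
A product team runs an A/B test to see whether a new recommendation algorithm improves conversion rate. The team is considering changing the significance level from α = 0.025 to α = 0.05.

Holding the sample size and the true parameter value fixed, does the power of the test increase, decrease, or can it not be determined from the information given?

It increases.

Relaxing α lowers the evidence threshold; under Ha, outcomes that previously fell short now trigger rejection.
Since power = 1 − β and β decreases, power increases.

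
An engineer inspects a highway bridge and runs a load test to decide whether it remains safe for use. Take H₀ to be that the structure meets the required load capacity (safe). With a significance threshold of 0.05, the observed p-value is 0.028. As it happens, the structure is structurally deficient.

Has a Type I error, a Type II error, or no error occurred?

Since p = 0.028 < α = 0.05, H₀ is rejected.
H₀ is false (actually the structure is structurally deficient).
The decision matches the true state — no error.

No error — this is a correct decision.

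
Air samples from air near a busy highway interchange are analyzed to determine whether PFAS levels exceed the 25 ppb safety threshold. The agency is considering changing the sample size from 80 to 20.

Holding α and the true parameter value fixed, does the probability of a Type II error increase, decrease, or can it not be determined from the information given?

It increases.

A smaller sample increases the standard error, so the sampling distributions under H₀ and Ha overlap more.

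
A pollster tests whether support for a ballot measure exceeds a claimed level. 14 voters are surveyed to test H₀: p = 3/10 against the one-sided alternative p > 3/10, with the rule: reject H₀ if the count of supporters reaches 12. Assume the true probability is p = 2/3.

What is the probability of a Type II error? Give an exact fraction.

β = P(fail to reject H₀ | Ha true) = P(K ≤ 11 | p = 2/3), K ~ Binomial(14, 2/3).
Summing C(14,j)·(2/3)^j·(1/3)^{14-j} for j = 0..11 gives 1426387/1594323.

1426387/1594323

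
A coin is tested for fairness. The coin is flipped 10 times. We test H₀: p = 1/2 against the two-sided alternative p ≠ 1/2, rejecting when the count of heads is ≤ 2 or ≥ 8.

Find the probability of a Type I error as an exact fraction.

7/64

Under H₀, X ~ Binomial(10, 1/2); α is the probability of landing in either tail, P(X ≤ 2) + P(X ≥ 8).
The two tails are symmetric, so α = 2·(1 + 10 + 45)/2^10 = 112/1024 = 7/64.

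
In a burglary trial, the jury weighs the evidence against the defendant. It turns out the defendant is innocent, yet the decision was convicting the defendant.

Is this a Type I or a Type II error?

The null hypothesis here is that the defendant is innocent.
'Convicting the defendant' corresponds to rejecting H₀.
H₀ was rejected but H₀ is true — a Type I error (false positive).

Type I error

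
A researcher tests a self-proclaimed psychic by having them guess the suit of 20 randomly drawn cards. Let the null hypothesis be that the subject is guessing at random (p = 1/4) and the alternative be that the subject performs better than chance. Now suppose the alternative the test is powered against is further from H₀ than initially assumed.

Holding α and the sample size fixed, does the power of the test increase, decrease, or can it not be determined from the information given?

It increases.

The further the true parameter sits from the null value, the more of the Ha sampling distribution falls in the rejection region.
Since power = 1 − β and β decreases, power increases.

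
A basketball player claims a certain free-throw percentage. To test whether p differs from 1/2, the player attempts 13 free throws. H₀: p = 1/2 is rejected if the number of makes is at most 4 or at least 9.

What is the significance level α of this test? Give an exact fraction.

1093/4096

Under H₀, X ~ Binomial(13, 1/2); α is the probability of landing in either tail, P(X ≤ 4) + P(X ≥ 9).
The two tails are symmetric, so α = 2·(1 + 13 + 78 + 286 + 715)/2^13 = 2186/8192 = 1093/4096.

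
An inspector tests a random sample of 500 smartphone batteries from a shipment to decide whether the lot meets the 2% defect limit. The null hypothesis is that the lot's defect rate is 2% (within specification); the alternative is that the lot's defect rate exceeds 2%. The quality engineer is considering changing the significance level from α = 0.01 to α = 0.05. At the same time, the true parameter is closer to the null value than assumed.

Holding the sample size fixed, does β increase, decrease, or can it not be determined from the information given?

Cannot be determined from the information given.

The first change alone would make β decrease; the second alone would make β increase. Which effect dominates depends on the magnitudes, which are not given.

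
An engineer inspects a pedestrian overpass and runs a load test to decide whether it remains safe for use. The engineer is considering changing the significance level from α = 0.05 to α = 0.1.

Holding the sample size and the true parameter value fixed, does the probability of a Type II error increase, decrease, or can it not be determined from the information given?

With a larger α the critical value moves toward the center, so more of the Ha sampling distribution lies in the rejection region.

It decreases.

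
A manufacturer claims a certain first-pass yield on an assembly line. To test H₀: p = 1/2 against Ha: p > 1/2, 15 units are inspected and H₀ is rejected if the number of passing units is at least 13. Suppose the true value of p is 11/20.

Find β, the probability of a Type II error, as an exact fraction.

A Type II error is failing to reject when Ha holds: with p = 11/20, β = P(X ≤ 12).
Equivalently, β = 1 − P(X ≥ 13) = 32418940857512713659/32768000000000000000.

32418940857512713659/32768000000000000000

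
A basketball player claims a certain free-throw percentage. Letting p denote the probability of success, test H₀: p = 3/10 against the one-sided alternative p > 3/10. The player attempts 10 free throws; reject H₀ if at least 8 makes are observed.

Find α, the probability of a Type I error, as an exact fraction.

1987983/1250000000

The Type I error probability is α = P(S ≥ 8) computed under H₀, where S ~ Binomial(10, 3/10).
Adding the binomial terms for j = 8 through 10 with p = 3/10 yields 1987983/1250000000.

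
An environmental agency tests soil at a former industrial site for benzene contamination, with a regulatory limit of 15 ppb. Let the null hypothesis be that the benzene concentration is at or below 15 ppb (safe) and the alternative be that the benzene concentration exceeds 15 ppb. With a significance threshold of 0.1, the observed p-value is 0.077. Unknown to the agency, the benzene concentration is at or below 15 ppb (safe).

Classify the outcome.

Type I error

Since p = 0.077 < α = 0.1, H₀ is rejected.
H₀ is true (actually the benzene concentration is at or below 15 ppb (safe)).
Rejecting a true H₀ is a Type I error.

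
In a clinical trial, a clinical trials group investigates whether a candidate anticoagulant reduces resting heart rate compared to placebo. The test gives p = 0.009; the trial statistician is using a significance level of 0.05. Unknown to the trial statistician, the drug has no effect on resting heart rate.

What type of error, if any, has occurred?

Type I error

The conventional null hypothesis is that the drug has no effect on resting heart rate.
Since p = 0.009 < α = 0.05, H₀ is rejected.
H₀ is true (actually the drug has no effect on resting heart rate).
Rejecting a true H₀ is a Type I error.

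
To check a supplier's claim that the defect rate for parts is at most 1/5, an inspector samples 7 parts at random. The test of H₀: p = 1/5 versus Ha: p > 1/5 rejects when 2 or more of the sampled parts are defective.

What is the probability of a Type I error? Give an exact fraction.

The significance level is the probability, assuming p = 1/5, of seeing 2 or more defectives in 7 draws.
Computing the lower-tail complement: 1 − 45056/78125 = 33069/78125.

33069/78125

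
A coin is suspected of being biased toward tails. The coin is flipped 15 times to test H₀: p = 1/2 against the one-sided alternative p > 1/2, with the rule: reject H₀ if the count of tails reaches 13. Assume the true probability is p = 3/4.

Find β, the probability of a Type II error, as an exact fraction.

β = P(fail to reject H₀ | Ha true) = P(X ≤ 12 | p = 3/4), X ~ Binomial(15, 3/4).
Equivalently, β = 1 − P(X ≥ 13) = 820244467/1073741824.

820244467/1073741824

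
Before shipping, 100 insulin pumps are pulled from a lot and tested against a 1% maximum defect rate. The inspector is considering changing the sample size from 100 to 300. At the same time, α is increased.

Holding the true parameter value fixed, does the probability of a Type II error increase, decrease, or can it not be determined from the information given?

A larger sample reduces the standard error, pulling the sampling distribution under Ha further from the non-rejection region. A larger α widens the rejection region, so when the alternative is true more outcomes lead to rejection — failing to reject becomes less likely. Both changes push β in the same direction.

It decreases.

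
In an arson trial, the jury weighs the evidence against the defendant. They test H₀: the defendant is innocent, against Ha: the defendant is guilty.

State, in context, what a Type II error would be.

A Type II error is failing to reject H₀ when H₀ is false.
Here that means acquitting the defendant when actually the defendant is guilty.

A Type II error would mean concluding that the defendant is innocent (or at least failing to establish that the defendant is guilty) when in fact the defendant is guilty.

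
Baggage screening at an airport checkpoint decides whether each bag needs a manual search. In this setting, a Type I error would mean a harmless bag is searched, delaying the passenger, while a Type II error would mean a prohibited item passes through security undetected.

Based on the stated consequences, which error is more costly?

Type II error

The Type II consequence (a prohibited item passes through security undetected) is more severe than the Type I consequence (a harmless bag is searched, delaying the passenger).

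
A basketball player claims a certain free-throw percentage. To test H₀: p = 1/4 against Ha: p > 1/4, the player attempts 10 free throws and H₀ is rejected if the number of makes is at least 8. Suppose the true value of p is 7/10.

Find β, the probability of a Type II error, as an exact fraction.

771521517/1250000000

Under the alternative p = 7/10, Y ~ Binomial(10, 7/10); β is the probability the test does not reject, P(Y < 8).
Summing C(10,j)·(7/10)^j·(3/10)^{10-j} for j = 0..7 gives 771521517/1250000000.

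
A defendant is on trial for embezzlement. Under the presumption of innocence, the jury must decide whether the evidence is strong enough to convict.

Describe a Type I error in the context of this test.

A Type I error would mean concluding that the defendant is guilty when in fact the defendant is innocent.

With the conventional null hypothesis that the defendant is innocent:
A Type I error is rejecting H₀ when H₀ is true.
Here that means convicting the defendant when actually the defendant is innocent.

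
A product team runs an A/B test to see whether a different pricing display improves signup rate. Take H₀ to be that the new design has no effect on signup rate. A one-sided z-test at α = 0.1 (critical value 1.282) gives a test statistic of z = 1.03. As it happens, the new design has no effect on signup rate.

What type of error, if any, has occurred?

Neither — the decision is correct.

Since z = 1.03 ≤ z* = 1.282, H₀ is not rejected.
H₀ is true (actually the new design has no effect on signup rate).
The decision matches the true state — no error.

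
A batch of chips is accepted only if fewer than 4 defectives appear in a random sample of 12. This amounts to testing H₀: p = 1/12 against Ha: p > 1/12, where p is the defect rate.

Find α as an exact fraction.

Under H₀, K ~ Binomial(12, 1/12); the Type I error rate is P(K ≥ 4).
α = 1 − P(K ≤ 3) = 1 − 2930928979913/2972033482752 = 41104502839/2972033482752.

41104502839/2972033482752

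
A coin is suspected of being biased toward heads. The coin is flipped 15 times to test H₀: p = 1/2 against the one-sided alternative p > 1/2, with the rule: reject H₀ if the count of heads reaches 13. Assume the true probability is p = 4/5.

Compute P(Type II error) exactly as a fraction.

Under the alternative p = 4/5, X ~ Binomial(15, 4/5); β is the probability the test does not reject, P(X < 13).
Summing C(15,j)·(4/5)^j·(1/5)^{15-j} for j = 0..12 gives 18370873741/30517578125.

18370873741/30517578125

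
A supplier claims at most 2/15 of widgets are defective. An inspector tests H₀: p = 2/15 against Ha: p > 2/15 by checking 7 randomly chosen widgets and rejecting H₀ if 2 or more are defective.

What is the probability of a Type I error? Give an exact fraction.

1501316/6328125

α = P(reject H₀ | H₀ true) = P(X ≥ 2 | p = 2/15), X ~ Binomial(7, 2/15).
Via the complement, α = 1 − Σ_{j=0}^{1} C(7,j)(2/15)^j(13/15)^{7-j} = 1501316/6328125.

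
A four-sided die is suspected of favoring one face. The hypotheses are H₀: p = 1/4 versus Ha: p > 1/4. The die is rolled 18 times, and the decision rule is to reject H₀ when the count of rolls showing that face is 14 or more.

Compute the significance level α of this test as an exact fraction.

67831/17179869184

The Type I error probability is α = P(X ≥ 14) computed under H₀, where X ~ Binomial(18, 1/4).
Adding the binomial terms for j = 14 through 18 with p = 1/4 yields 67831/17179869184.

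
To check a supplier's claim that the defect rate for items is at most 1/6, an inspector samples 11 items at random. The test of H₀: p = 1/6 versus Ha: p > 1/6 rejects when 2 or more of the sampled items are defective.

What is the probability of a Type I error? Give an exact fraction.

12909191/22674816

α = P(reject H₀ | H₀ true) = P(Y ≥ 2 | p = 1/6), Y ~ Binomial(11, 1/6).
α = 1 − P(Y ≤ 1) = 1 − 9765625/22674816 = 12909191/22674816.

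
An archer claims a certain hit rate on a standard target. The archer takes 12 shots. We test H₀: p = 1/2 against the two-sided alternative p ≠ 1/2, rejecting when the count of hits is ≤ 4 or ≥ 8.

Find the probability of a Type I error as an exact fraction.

Under H₀, Y ~ Binomial(12, 1/2); α is the probability of landing in either tail, P(Y ≤ 4) + P(Y ≥ 8).
By symmetry, α = 2·P(Y ≤ 4) = 2·(1 + 12 + 66 + 220 + 495)/4096 = 1588/4096 = 397/1024.

397/1024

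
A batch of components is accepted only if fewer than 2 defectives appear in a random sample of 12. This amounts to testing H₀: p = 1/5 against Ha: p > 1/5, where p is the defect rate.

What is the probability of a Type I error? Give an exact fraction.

Under H₀, K ~ Binomial(12, 1/5); the Type I error rate is P(K ≥ 2).
α = 1 − P(K ≤ 1) = 1 − 67108864/244140625 = 177031761/244140625.

177031761/244140625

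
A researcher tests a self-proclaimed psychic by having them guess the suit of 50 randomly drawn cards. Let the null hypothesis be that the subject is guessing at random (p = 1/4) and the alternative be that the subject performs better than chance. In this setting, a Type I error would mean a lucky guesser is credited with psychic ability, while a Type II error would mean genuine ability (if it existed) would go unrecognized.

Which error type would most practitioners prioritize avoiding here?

The Type I consequence (a lucky guesser is credited with psychic ability) is more severe than the Type II consequence (genuine ability (if it existed) would go unrecognized).

Type I error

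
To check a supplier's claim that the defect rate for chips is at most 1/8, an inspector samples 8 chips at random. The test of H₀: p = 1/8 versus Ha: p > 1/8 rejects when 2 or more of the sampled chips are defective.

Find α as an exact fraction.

4424071/16777216

Under H₀, S ~ Binomial(8, 1/8); the Type I error rate is P(S ≥ 2).
Computing the lower-tail complement: 1 − 12353145/16777216 = 4424071/16777216.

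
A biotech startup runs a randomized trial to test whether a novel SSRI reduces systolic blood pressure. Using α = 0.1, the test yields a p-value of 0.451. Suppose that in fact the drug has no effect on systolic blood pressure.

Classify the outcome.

Neither — the decision is correct.

The conventional null hypothesis is that the drug has no effect on systolic blood pressure.
Since p = 0.451 ≥ α = 0.1, H₀ is not rejected.
H₀ is true (actually the drug has no effect on systolic blood pressure).
The decision matches the true state — no error.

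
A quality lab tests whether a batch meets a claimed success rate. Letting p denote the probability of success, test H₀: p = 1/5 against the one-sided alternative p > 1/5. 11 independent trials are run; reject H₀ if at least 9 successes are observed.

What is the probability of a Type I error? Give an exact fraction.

The Type I error probability is α = P(S ≥ 9) computed under H₀, where S ~ Binomial(11, 1/5).
Summing C(11,j)(1/5)^j(4/5)^{11−j} for j = 9,…,11 gives 37/1953125.

37/1953125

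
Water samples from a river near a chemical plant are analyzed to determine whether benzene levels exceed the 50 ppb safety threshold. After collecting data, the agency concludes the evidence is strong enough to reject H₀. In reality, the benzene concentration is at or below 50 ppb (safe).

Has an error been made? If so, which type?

Type I error

The conventional null hypothesis here is that the benzene concentration is at or below 50 ppb (safe).
H₀ was rejected, but H₀ is actually true.
Rejecting a true null hypothesis is a Type I error (false positive).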